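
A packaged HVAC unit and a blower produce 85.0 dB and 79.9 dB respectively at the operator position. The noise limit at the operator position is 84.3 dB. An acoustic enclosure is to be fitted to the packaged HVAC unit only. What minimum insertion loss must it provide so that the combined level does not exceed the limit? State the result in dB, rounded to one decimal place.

2.7 dB

The untreated sources together contribute 10^(79.9/10) = 9.772e+07, i.e. 79.90 dB.
To meet 84.3 dB overall, the treated packaged HVAC unit may contribute at most 10^(84.3/10) − 9.772e+07 = 1.714e+08, i.e. 82.34 dB.
Required insertion loss = 85.0 − 82.34 = 2.66 dB.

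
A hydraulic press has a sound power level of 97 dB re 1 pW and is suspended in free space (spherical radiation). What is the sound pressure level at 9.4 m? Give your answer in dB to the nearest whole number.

The power spreads over a sphere of area 4π·r², so L_p = L_w − 10·log₁₀(4π·r²).
4π·r² = 1110 m², 10·log₁₀ of that is 30.455 dB.
L_p = 97 − 30.455 = 66.55 dB.

67 dB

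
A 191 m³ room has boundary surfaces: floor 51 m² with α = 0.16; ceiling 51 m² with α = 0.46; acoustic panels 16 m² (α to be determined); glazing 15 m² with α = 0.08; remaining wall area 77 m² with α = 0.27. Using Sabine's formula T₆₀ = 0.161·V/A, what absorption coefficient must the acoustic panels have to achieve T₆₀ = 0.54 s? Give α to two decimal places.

A = 0.161·V/T₆₀ = 0.161·191/0.54 = 56.95 m² sabins.
Absorption from the other surfaces = 51·0.16 + 51·0.46 + 15·0.08 + 77·0.27 = 53.61 m², so the acoustic panels must supply 3.34 m² over 16 m².
α = 3.34/16 = 0.209.

0.21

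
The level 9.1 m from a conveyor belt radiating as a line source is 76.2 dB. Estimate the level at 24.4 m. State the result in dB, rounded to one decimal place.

Cylindrical spreading from a line source gives a 10·log₁₀(r₂/r₁) drop.
L₂ = 76.2 − 10·log₁₀(24.4/9.1) = 76.2 − 4.283 = 71.92 dB.

71.9 dB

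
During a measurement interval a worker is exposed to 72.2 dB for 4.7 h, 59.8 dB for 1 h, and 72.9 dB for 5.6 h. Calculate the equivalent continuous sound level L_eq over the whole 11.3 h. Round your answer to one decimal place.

72.2 dB

Weight each interval's intensity by its duration and average over T = 11.3 h:
Σ tᵢ·10^(Lᵢ/10) = 4.7·10^(72.2/10) + 1·10^(59.8/10) + 5.6·10^(72.9/10) = 1.881e+08.
L_eq = 10·log₁₀(1.881e+08/11.3) = 72.21 dB.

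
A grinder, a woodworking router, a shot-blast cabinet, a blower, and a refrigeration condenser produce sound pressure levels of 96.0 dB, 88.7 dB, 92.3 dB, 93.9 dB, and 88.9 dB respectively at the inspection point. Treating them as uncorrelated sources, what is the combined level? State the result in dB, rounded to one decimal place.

99.8 dB

For uncorrelated sources the intensities add, so convert each level to linear form, sum, and take 10·log₁₀ of the total.
Σ 10^(L/10) = 10^(96.0/10) + 10^(88.7/10) + 10^(92.3/10) + 10^(93.9/10) + 10^(88.9/10) = 9.652e+09.
L_total = 10·log₁₀(9.652e+09) = 99.85 dB.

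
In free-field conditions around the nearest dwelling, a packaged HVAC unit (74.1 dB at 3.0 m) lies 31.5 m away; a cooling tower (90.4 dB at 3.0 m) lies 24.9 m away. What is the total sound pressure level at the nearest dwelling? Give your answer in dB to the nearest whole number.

Apply inverse-square spreading to bring every level to the receiver, then sum 10^(L/10).
packaged HVAC unit: 74.1 − 20·log₁₀(31.5/3.0) = 74.1 − 20.42 = 53.68 dB.
cooling tower: 90.4 − 20·log₁₀(24.9/3.0) = 90.4 − 18.38 = 72.02 dB.
Σ 10^(L/10) = 1.615e+07 → L_total = 10·log₁₀(1.615e+07) = 72.08 dB.

72 dB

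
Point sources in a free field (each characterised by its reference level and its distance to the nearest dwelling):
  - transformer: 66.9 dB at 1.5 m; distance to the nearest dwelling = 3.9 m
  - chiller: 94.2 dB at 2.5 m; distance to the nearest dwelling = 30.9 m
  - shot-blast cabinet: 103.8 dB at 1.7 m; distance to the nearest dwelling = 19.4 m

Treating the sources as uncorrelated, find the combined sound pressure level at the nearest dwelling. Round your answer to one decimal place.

83.1 dB

Apply inverse-square spreading to bring every level to the receiver, then sum 10^(L/10).
transformer: 66.9 − 20·log₁₀(3.9/1.5) = 66.9 − 8.30 = 58.60 dB.
chiller: 94.2 − 20·log₁₀(30.9/2.5) = 94.2 − 21.84 = 72.36 dB.
shot-blast cabinet: 103.8 − 20·log₁₀(19.4/1.7) = 103.8 − 21.15 = 82.65 dB.
Σ 10^(L/10) = 2.021e+08 → L_total = 10·log₁₀(2.021e+08) = 83.06 dB.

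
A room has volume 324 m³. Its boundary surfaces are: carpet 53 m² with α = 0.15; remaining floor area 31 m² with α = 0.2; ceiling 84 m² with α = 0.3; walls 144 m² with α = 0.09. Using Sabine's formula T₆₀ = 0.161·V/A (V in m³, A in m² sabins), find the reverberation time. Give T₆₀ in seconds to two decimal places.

1.00 s

Total absorption A = 53·0.15 + 31·0.2 + 84·0.3 + 144·0.09 = 52.31 m² sabins.
T₆₀ = 0.161 × 324 / 52.31 = 0.997 s.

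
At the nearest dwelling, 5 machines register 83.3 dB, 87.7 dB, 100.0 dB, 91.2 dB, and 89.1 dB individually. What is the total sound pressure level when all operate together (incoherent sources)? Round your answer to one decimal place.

Incoherent sources combine by intensity addition: L_total = 10·log₁₀(Σ 10^(L_i/10)).
Σ 10^(L/10) = 10^(83.3/10) + 10^(87.7/10) + 10^(100.0/10) + 10^(91.2/10) + 10^(89.1/10) = 1.293e+10.
L_total = 10·log₁₀(1.293e+10) = 101.12 dB.

101.1 dB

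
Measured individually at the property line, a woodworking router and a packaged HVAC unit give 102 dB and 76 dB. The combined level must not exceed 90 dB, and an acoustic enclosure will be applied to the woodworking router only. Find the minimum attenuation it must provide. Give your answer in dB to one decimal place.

12.2 dB

Everything except the woodworking router sums to 10^(76/10) = 3.981e+07 in linear terms, 76.00 dB.
To meet 90 dB overall, the treated woodworking router may contribute at most 10^(90/10) − 3.981e+07 = 9.602e+08, i.e. 89.82 dB.
Required insertion loss = 102 − 89.82 = 12.18 dB.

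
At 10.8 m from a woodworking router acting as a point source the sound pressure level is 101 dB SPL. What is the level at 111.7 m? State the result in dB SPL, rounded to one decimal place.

80.7 dB SPL

Spherical spreading from a point source gives a 20·log₁₀(r₂/r₁) drop.
L₂ = 101 − 20·log₁₀(111.7/10.8) = 101 − 20.293 = 80.71 dB SPL.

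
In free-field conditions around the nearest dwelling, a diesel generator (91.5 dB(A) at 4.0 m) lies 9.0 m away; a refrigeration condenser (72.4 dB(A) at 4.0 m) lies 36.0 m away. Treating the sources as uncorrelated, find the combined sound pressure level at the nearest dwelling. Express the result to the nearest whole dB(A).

84 dB(A)

Propagate each source to the receiver with L = L_ref − 20·log₁₀(r/r_ref), then add intensities.
diesel generator: 91.5 − 20·log₁₀(9.0/4.0) = 91.5 − 7.04 = 84.46 dB(A).
refrigeration condenser: 72.4 − 20·log₁₀(36.0/4.0) = 72.4 − 19.08 = 53.32 dB(A).
Σ 10^(L/10) = 2.792e+08 → L_total = 10·log₁₀(2.792e+08) = 84.46 dB(A).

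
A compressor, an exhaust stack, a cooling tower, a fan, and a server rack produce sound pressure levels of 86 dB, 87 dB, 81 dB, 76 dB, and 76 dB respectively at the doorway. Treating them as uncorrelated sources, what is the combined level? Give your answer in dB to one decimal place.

For uncorrelated sources the intensities add, so convert each level to linear form, sum, and take 10·log₁₀ of the total.
Σ 10^(L/10) = 10^(86/10) + 10^(87/10) + 10^(81/10) + 10^(76/10) + 10^(76/10) = 1.105e+09.
L_total = 10·log₁₀(1.105e+09) = 90.43 dB.

90.4 dB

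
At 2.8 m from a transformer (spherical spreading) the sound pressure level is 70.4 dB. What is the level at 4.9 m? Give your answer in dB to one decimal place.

65.5 dB

Spherical spreading from a point source gives a 20·log₁₀(r₂/r₁) drop.
L₂ = 70.4 − 20·log₁₀(4.9/2.8) = 70.4 − 4.861 = 65.54 dB.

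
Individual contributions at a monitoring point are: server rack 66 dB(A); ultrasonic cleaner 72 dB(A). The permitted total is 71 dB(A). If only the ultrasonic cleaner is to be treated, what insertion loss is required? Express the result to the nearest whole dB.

3 dB

Everything except the ultrasonic cleaner sums to 10^(66/10) = 3.981e+06 in linear terms, 66.00 dB(A).
To meet 71 dB(A) overall, the treated ultrasonic cleaner may contribute at most 10^(71/10) − 3.981e+06 = 8.608e+06, i.e. 69.35 dB(A).
Required insertion loss = 72 − 69.35 = 2.65 dB.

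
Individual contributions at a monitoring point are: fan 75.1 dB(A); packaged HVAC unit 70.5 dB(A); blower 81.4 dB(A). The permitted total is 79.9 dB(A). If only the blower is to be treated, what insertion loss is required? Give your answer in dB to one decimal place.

Fixed contribution from the other sources: Σ 10^(L/10) = 10^(75.1/10) + 10^(70.5/10) = 4.358e+07 (76.39 dB(A)).
The limit corresponds to 10^(79.9/10) = 9.772e+07; subtracting the fixed part leaves 5.414e+07 for the blower, i.e. 77.34 dB(A).
So the blower must be reduced from 81.4 to 77.34 dB(A): IL = 4.06 dB.

4.1 dB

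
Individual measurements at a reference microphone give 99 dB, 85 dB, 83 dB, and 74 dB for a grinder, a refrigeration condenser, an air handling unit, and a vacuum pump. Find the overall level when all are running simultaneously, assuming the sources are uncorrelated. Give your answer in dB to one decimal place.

For uncorrelated sources the intensities add, so convert each level to linear form, sum, and take 10·log₁₀ of the total.
Σ 10^(L/10) = 10^(99/10) + 10^(85/10) + 10^(83/10) + 10^(74/10) = 8.484e+09.
L_total = 10·log₁₀(8.484e+09) = 99.29 dB.

99.3 dB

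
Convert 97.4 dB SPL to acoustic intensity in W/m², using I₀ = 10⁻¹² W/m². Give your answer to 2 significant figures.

I/I₀ = 10^(97.4/10) = 5.495e+09, so I = 5.495e+09 × 10⁻¹² W/m².

0.0055 W/m²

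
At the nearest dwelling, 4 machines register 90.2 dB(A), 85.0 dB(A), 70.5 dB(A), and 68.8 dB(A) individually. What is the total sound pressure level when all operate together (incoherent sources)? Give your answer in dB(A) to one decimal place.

91.4 dB(A)

For uncorrelated sources the intensities add, so convert each level to linear form, sum, and take 10·log₁₀ of the total.
Σ 10^(L/10) = 10^(90.2/10) + 10^(85.0/10) + 10^(70.5/10) + 10^(68.8/10) = 1.382e+09.
L_total = 10·log₁₀(1.382e+09) = 91.41 dB(A).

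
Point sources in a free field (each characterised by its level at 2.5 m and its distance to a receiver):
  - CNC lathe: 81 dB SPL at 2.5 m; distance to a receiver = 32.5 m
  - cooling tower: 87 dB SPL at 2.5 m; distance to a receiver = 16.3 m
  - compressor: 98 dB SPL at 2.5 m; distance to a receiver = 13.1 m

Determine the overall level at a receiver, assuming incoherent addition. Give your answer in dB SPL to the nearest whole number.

84 dB SPL

Propagate each source to the receiver with L = L_ref − 20·log₁₀(r/r_ref), then add intensities.
CNC lathe: 81 − 20·log₁₀(32.5/2.5) = 81 − 22.28 = 58.72 dB SPL.
cooling tower: 87 − 20·log₁₀(16.3/2.5) = 87 − 16.28 = 70.72 dB SPL.
compressor: 98 − 20·log₁₀(13.1/2.5) = 98 − 14.39 = 83.61 dB SPL.
Σ 10^(L/10) = 2.423e+08 → L_total = 10·log₁₀(2.423e+08) = 83.84 dB SPL.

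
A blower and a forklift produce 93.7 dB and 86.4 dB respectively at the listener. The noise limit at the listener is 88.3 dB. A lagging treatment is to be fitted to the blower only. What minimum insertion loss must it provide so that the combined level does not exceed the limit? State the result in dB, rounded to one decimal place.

The untreated sources together contribute 10^(86.4/10) = 4.365e+08, i.e. 86.40 dB.
To meet 88.3 dB overall, the treated blower may contribute at most 10^(88.3/10) − 4.365e+08 = 2.396e+08, i.e. 83.79 dB.
Required insertion loss = 93.7 − 83.79 = 9.91 dB.

9.9 dB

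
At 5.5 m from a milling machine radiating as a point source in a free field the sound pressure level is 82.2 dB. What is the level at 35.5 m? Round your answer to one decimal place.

Spherical spreading from a point source gives a 20·log₁₀(r₂/r₁) drop.
L₂ = 82.2 − 20·log₁₀(35.5/5.5) = 82.2 − 16.197 = 66.00 dB.

66.0 dB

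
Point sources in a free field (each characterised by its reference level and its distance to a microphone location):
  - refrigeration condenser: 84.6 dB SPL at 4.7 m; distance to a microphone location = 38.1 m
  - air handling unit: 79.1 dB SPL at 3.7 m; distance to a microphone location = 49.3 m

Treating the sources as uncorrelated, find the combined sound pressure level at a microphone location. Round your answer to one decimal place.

First find each source's level at the receiver (point-source: −20·log₁₀(r/r_ref)), then combine on an intensity basis.
refrigeration condenser: 84.6 − 20·log₁₀(38.1/4.7) = 84.6 − 18.18 = 66.42 dB SPL.
air handling unit: 79.1 − 20·log₁₀(49.3/3.7) = 79.1 − 22.49 = 56.61 dB SPL.
Σ 10^(L/10) = 4.847e+06 → L_total = 10·log₁₀(4.847e+06) = 66.85 dB SPL.

66.9 dB SPL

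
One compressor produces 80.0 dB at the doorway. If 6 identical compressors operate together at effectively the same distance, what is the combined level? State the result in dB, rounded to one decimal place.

87.8 dB

L_total = L₁ + 10·log₁₀ N for N identical incoherent sources.
L_total = 80.0 + 10·log₁₀(6) = 80.0 + 7.782 = 87.78 dB.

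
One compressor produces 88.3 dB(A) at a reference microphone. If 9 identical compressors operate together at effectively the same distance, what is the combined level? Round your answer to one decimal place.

97.8 dB(A)

N identical incoherent sources raise the level by 10·log₁₀ N.
L_total = 88.3 + 10·log₁₀(9) = 88.3 + 9.542 = 97.84 dB(A).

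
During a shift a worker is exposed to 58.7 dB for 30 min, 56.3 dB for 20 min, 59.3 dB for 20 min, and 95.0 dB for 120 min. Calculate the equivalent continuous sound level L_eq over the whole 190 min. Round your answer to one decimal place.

93.0 dB

Weight each interval's intensity by its duration and average over T = 190 min:
Σ tᵢ·10^(Lᵢ/10) = 30·10^(58.7/10) + 20·10^(56.3/10) + 20·10^(59.3/10) + 120·10^(95.0/10) = 3.795e+11.
L_eq = 10·log₁₀(3.795e+11/190) = 93.00 dB.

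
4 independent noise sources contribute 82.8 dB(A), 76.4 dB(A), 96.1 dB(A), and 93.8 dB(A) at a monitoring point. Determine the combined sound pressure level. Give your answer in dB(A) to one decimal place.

98.3 dB(A)

For uncorrelated sources the intensities add, so convert each level to linear form, sum, and take 10·log₁₀ of the total.
Σ 10^(L/10) = 10^(82.8/10) + 10^(76.4/10) + 10^(96.1/10) + 10^(93.8/10) = 6.707e+09.
L_total = 10·log₁₀(6.707e+09) = 98.27 dB(A).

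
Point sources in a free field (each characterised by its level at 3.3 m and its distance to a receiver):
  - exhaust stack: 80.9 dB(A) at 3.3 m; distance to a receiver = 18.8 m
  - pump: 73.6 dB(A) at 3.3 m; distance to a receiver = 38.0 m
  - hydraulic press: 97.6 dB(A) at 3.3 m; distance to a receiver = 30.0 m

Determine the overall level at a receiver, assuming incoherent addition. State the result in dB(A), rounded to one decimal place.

78.7 dB(A)

Apply inverse-square spreading to bring every level to the receiver, then sum 10^(L/10).
exhaust stack: 80.9 − 20·log₁₀(18.8/3.3) = 80.9 − 15.11 = 65.79 dB(A).
pump: 73.6 − 20·log₁₀(38.0/3.3) = 73.6 − 21.23 = 52.37 dB(A).
hydraulic press: 97.6 − 20·log₁₀(30.0/3.3) = 97.6 − 19.17 = 78.43 dB(A).
Σ 10^(L/10) = 7.359e+07 → L_total = 10·log₁₀(7.359e+07) = 78.67 dB(A).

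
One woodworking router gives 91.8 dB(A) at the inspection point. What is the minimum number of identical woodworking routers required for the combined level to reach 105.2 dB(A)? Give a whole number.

The shortfall is 105.2 − 91.8 = 13.4 dB, and N units add 10·log₁₀ N, so need 10·log₁₀ N ≥ 13.4.
N ≥ 10^(13.4/10) = 21.878, so N = 22.

22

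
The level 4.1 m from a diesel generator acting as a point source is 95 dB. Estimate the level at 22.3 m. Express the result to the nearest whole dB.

80 dB

Spherical spreading from a point source gives a 20·log₁₀(r₂/r₁) drop.
L₂ = 95 − 20·log₁₀(22.3/4.1) = 95 − 14.710 = 80.29 dB.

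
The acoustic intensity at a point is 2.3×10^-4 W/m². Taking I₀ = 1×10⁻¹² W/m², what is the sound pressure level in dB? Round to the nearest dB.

I/I₀ = 2.3×10^-4/10⁻¹² = 2.3×10^8, and L = 10·log₁₀(I/I₀).
L = 10·(0.3617 + 8) = 83.62 dB.

84 dB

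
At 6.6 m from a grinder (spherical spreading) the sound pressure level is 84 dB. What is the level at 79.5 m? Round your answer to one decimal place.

62.4 dB

Spherical spreading from a point source gives a 20·log₁₀(r₂/r₁) drop.
L₂ = 84 − 20·log₁₀(79.5/6.6) = 84 − 21.616 = 62.38 dB.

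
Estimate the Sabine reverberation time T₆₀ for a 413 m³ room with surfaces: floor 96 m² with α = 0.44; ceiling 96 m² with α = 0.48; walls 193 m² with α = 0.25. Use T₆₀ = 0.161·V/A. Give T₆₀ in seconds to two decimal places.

Summing Sᵢαᵢ: 96·0.44 + 96·0.48 + 193·0.25 = 136.57 m².
T₆₀ = 0.161·V/A = 0.161·413/136.57 = 0.487 s.

0.49 s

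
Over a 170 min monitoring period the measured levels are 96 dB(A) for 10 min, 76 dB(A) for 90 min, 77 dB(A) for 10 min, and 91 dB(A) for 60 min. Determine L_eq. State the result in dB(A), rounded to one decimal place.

88.5 dB(A)

L_eq = 10·log₁₀[(1/T)·Σ tᵢ·10^(Lᵢ/10)] with T = 170 min.
Σ tᵢ·10^(Lᵢ/10) = 10·10^(96/10) + 90·10^(76/10) + 10·10^(77/10) + 60·10^(91/10) = 1.194e+11.
L_eq = 10·log₁₀(1.194e+11/170) = 88.47 dB(A).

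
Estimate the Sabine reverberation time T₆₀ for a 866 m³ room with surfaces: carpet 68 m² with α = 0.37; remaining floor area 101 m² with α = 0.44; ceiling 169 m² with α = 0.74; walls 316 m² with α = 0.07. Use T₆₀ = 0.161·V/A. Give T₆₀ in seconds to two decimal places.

0.64 s

Summing Sᵢαᵢ: 68·0.37 + 101·0.44 + 169·0.74 + 316·0.07 = 216.78 m².
T₆₀ = 0.161 × 866 / 216.78 = 0.643 s.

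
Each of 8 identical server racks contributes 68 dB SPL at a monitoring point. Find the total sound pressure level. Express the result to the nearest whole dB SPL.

77 dB SPL

With 8 equal, uncorrelated contributions the intensity is 8× that of one unit, giving a rise of 10·log₁₀ 8.
L_total = 68 + 10·log₁₀(8) = 68 + 9.031 = 77.03 dB SPL.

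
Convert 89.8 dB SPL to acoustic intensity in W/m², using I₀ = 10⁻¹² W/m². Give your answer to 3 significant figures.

0.000955 W/m²

L = 10·log₁₀(I/I₀) ⇒ I = I₀·10^(L/10) = 10⁻¹² × 10^8.98.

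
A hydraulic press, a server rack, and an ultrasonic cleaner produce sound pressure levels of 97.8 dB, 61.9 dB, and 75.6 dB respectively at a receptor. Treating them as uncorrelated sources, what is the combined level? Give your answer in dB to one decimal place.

97.8 dB

For uncorrelated sources the intensities add, so convert each level to linear form, sum, and take 10·log₁₀ of the total.
Σ 10^(L/10) = 10^(97.8/10) + 10^(61.9/10) + 10^(75.6/10) = 6.063e+09.
L_total = 10·log₁₀(6.063e+09) = 97.83 dB.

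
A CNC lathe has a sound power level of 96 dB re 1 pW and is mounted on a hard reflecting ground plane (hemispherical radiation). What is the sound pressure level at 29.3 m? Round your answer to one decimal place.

L_p = L_w − 10·log₁₀(2π·r²) with r = 29.3 m.
2π·r² = 5394 m², 10·log₁₀ of that is 37.319 dB.
L_p = 96 − 37.319 = 58.68 dB.

58.7 dB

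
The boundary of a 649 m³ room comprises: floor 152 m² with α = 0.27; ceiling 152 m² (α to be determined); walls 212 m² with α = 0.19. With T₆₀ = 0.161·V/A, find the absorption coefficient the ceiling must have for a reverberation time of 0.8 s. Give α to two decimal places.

0.32

A = 0.161·V/T₆₀ = 0.161·649/0.8 = 130.61 m² sabins.
Absorption from the other surfaces = 152·0.27 + 212·0.19 = 81.32 m², so the ceiling must supply 49.29 m² over 152 m².
α = 49.29/152 = 0.324.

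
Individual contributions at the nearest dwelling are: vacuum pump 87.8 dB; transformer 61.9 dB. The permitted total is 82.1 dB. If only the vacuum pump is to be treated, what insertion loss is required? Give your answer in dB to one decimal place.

The untreated sources together contribute 10^(61.9/10) = 1.549e+06, i.e. 61.90 dB.
The limit corresponds to 10^(82.1/10) = 1.622e+08; subtracting the fixed part leaves 1.606e+08 for the vacuum pump, i.e. 82.06 dB.
Required insertion loss = 87.8 − 82.06 = 5.74 dB.

5.7 dB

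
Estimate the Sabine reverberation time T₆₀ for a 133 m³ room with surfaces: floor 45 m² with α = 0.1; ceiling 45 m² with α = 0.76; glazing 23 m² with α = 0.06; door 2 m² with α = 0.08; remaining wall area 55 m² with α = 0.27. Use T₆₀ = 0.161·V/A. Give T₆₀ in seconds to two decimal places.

Summing Sᵢαᵢ: 45·0.1 + 45·0.76 + 23·0.06 + 2·0.08 + 55·0.27 = 55.09 m².
T₆₀ = 0.161 × 133 / 55.09 = 0.389 s.

0.39 s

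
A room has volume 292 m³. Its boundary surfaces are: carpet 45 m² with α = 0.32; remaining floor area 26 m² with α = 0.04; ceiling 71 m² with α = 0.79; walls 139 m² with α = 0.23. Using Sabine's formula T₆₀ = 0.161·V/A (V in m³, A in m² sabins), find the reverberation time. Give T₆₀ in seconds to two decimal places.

Total absorption A = 45·0.32 + 26·0.04 + 71·0.79 + 139·0.23 = 103.50 m² sabins.
T₆₀ = 0.161 × 292 / 103.50 = 0.454 s.

0.45 s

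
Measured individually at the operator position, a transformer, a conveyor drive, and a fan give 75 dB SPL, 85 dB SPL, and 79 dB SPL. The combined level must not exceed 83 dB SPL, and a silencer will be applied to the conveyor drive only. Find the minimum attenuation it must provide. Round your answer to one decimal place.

5.5 dB

Fixed contribution from the other sources: Σ 10^(L/10) = 10^(75/10) + 10^(79/10) = 1.111e+08 (80.46 dB SPL).
The limit corresponds to 10^(83/10) = 1.995e+08; subtracting the fixed part leaves 8.847e+07 for the conveyor drive, i.e. 79.47 dB SPL.
So the conveyor drive must be reduced from 85 to 79.47 dB SPL: IL = 5.53 dB.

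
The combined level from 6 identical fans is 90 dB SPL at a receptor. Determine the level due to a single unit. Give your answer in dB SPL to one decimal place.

82.2 dB SPL

Dividing the total intensity by 6 lowers the level by 10·log₁₀ 6 = 7.782 dB: L₁ = 90 − 7.782.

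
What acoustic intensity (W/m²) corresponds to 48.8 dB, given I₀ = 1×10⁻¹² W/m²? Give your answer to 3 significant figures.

I = I₀·10^(L/10) = 10⁻¹² × 10^(48.8/10) = 10^(-7.120).

7.59e-08 W/m²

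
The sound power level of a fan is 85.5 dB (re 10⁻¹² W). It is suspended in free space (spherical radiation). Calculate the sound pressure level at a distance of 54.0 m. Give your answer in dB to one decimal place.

Free-field spherical radiation: L_p = L_w − 10·log₁₀(4π·r²), r = 54.0 m.
4π·r² = 3.664e+04 m², 10·log₁₀ of that is 45.640 dB.
L_p = 85.5 − 45.640 = 39.86 dB.

39.9 dB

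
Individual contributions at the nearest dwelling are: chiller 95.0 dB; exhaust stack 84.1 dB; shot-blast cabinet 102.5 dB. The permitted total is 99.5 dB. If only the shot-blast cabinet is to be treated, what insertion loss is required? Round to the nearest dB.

The untreated sources together contribute 10^(95.0/10) + 10^(84.1/10) = 3.419e+09, i.e. 95.34 dB.
The limit corresponds to 10^(99.5/10) = 8.913e+09; subtracting the fixed part leaves 5.493e+09 for the shot-blast cabinet, i.e. 97.40 dB.
Required insertion loss = 102.5 − 97.40 = 5.10 dB.

5 dB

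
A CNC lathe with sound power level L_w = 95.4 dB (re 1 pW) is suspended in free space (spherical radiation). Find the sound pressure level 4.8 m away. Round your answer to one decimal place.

70.8 dB

L_p = L_w − 10·log₁₀(4π·r²) with r = 4.8 m.
4π·r² = 289.5 m², 10·log₁₀ of that is 24.617 dB.
L_p = 95.4 − 24.617 = 70.78 dB.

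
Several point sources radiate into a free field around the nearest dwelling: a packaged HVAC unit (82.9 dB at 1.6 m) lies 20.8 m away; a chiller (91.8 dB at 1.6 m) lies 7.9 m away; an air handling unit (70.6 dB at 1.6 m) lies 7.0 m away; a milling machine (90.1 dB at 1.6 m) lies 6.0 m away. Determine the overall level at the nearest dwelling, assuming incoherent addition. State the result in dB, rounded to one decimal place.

81.4 dB

Propagate each source to the receiver with L = L_ref − 20·log₁₀(r/r_ref), then add intensities.
packaged HVAC unit: 82.9 − 20·log₁₀(20.8/1.6) = 82.9 − 22.28 = 60.62 dB.
chiller: 91.8 − 20·log₁₀(7.9/1.6) = 91.8 − 13.87 = 77.93 dB.
air handling unit: 70.6 − 20·log₁₀(7.0/1.6) = 70.6 − 12.82 = 57.78 dB.
milling machine: 90.1 − 20·log₁₀(6.0/1.6) = 90.1 − 11.48 = 78.62 dB.
Σ 10^(L/10) = 1.366e+08 → L_total = 10·log₁₀(1.366e+08) = 81.35 dB.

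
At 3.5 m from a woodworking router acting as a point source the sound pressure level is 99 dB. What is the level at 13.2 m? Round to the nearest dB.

Point-source attenuation: ΔL = 20·log₁₀(r₂/r₁) = 20·log₁₀(13.2/3.5) = 11.530 dB.
L₂ = 99 − 20·log₁₀(13.2/3.5) = 99 − 11.530 = 87.47 dB.

87 dB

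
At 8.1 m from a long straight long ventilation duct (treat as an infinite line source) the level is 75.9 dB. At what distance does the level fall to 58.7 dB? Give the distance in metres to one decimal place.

The 17.2 dB drop corresponds to a distance ratio of 10^(17.2/10) for a line source.
r₂ = 8.1·10^((75.9−58.7)/10) = 8.1·10^(17.2/10) = 425.09 m.

425.1 m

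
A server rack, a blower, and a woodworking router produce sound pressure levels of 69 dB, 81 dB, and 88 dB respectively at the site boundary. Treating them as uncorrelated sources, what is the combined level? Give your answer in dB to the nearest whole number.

89 dB

Incoherent sources combine by intensity addition: L_total = 10·log₁₀(Σ 10^(L_i/10)).
Σ 10^(L/10) = 10^(69/10) + 10^(81/10) + 10^(88/10) = 7.648e+08.
L_total = 10·log₁₀(7.648e+08) = 88.84 dB.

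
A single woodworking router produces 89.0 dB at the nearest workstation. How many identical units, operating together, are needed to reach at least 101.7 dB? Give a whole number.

19

The shortfall is 101.7 − 89.0 = 12.7 dB, and N units add 10·log₁₀ N, so need 10·log₁₀ N ≥ 12.7.
N ≥ 10^(12.7/10) = 18.621, so N = 19.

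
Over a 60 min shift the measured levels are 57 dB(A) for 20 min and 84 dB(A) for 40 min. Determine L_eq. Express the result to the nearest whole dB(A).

82 dB(A)

L_eq = 10·log₁₀[(1/T)·Σ tᵢ·10^(Lᵢ/10)] with T = 60 min.
Σ tᵢ·10^(Lᵢ/10) = 20·10^(57/10) + 40·10^(84/10) = 1.006e+10.
L_eq = 10·log₁₀(1.006e+10/60) = 82.24 dB(A).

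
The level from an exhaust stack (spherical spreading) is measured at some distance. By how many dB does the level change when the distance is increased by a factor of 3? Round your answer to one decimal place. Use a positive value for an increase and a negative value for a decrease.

-9.5 dB

Point-source spreading: ΔL = −20·log₁₀(r₂/r₁).
ΔL = −20·log₁₀(3) = -9.54 dB.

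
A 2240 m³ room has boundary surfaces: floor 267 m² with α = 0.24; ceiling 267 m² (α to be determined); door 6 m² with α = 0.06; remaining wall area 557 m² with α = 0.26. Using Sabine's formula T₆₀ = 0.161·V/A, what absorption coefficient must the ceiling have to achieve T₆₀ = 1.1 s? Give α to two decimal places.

A = 0.161·V/T₆₀ = 0.161·2240/1.1 = 327.85 m² sabins.
Absorption from the other surfaces = 267·0.24 + 6·0.06 + 557·0.26 = 209.26 m², so the ceiling must supply 118.59 m² over 267 m².
α = 118.59/267 = 0.444.

0.44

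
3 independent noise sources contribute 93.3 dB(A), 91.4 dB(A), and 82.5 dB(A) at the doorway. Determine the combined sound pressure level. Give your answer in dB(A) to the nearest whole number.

Incoherent sources combine by intensity addition: L_total = 10·log₁₀(Σ 10^(L_i/10)).
Σ 10^(L/10) = 10^(93.3/10) + 10^(91.4/10) + 10^(82.5/10) = 3.696e+09.
L_total = 10·log₁₀(3.696e+09) = 95.68 dB(A).

96 dB(A)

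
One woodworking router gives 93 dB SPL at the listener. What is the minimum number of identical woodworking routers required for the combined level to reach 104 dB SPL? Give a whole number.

N identical sources give L₁ + 10·log₁₀ N, so require 10·log₁₀ N ≥ 104 − 93 = 11.0 dB.
N ≥ 10^(11.0/10) = 12.589, so N = 13.

13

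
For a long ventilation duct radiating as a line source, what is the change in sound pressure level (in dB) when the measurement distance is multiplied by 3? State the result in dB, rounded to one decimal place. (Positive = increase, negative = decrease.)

-4.8 dB

A line source loses 3 dB per doubling of distance; generally ΔL = −10·log₁₀(r₂/r₁).
ΔL = −10·log₁₀(3) = -4.77 dB.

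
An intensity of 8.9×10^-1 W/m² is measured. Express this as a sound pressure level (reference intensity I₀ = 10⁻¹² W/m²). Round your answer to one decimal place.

119.5 dB

I/I₀ = 8.9×10^-1/10⁻¹² = 8.9×10^11, and L = 10·log₁₀(I/I₀).
L = 10·(0.9494 + 11) = 119.49 dB.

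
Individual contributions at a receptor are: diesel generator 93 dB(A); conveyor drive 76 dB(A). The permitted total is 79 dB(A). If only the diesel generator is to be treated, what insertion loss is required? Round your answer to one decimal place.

17.0 dB

The untreated sources together contribute 10^(76/10) = 3.981e+07, i.e. 76.00 dB(A).
To meet 79 dB(A) overall, the treated diesel generator may contribute at most 10^(79/10) − 3.981e+07 = 3.962e+07, i.e. 75.98 dB(A).
So the diesel generator must be reduced from 93 to 75.98 dB(A): IL = 17.02 dB.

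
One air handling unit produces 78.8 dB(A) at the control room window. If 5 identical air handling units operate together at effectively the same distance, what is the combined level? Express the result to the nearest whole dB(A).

L_total = L₁ + 10·log₁₀ N for N identical incoherent sources.
L_total = 78.8 + 10·log₁₀(5) = 78.8 + 6.990 = 85.79 dB(A).

86 dB(A)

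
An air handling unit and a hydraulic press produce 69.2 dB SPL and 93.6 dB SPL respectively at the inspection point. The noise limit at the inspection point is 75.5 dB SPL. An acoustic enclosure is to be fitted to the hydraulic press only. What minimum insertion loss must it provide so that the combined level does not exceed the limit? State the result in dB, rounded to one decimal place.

Everything except the hydraulic press sums to 10^(69.2/10) = 8.318e+06 in linear terms, 69.20 dB SPL.
The limit corresponds to 10^(75.5/10) = 3.548e+07; subtracting the fixed part leaves 2.716e+07 for the hydraulic press, i.e. 74.34 dB SPL.
So the hydraulic press must be reduced from 93.6 to 74.34 dB SPL: IL = 19.26 dB.

19.3 dB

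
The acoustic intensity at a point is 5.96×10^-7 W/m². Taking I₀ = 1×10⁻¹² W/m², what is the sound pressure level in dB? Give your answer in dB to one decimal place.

Dividing by I₀ shifts the exponent by 12: I/I₀ = 5.96×10^5.
L = 10·(0.7752 + 5) = 57.75 dB.

57.8 dB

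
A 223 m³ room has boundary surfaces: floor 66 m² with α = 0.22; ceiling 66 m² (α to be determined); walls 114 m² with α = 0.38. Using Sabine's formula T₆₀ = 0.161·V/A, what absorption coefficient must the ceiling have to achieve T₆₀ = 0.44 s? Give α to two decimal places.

Required total absorption A = 0.161·223/0.44 = 81.60 m².
Absorption from the other surfaces = 66·0.22 + 114·0.38 = 57.84 m², so the ceiling must supply 23.76 m² over 66 m².
α = 23.76/66 = 0.360.

0.36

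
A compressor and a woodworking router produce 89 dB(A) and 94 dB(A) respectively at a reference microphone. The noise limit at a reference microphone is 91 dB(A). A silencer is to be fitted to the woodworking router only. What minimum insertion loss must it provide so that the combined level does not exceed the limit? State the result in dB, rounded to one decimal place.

7.3 dB

Everything except the woodworking router sums to 10^(89/10) = 7.943e+08 in linear terms, 89.00 dB(A).
To meet 91 dB(A) overall, the treated woodworking router may contribute at most 10^(91/10) − 7.943e+08 = 4.646e+08, i.e. 86.67 dB(A).
So the woodworking router must be reduced from 94 to 86.67 dB(A): IL = 7.33 dB.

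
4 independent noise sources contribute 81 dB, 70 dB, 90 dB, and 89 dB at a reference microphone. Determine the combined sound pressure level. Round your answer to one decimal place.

92.9 dB

Incoherent sources combine by intensity addition: L_total = 10·log₁₀(Σ 10^(L_i/10)).
Σ 10^(L/10) = 10^(81/10) + 10^(70/10) + 10^(90/10) + 10^(89/10) = 1.930e+09.
L_total = 10·log₁₀(1.930e+09) = 92.86 dB.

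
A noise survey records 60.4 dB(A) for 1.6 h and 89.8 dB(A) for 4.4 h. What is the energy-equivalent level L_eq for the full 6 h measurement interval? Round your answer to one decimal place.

88.5 dB(A)

The energy average is taken in the linear domain: L_eq = 10·log₁₀[(Σ tᵢ·10^(Lᵢ/10))/T], T = 6 h.
Σ tᵢ·10^(Lᵢ/10) = 1.6·10^(60.4/10) + 4.4·10^(89.8/10) = 4.204e+09.
L_eq = 10·log₁₀(4.204e+09/6) = 88.45 dB(A).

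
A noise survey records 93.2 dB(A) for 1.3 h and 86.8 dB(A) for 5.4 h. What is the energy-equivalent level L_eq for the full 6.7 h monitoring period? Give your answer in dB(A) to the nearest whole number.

The energy average is taken in the linear domain: L_eq = 10·log₁₀[(Σ tᵢ·10^(Lᵢ/10))/T], T = 6.7 h.
Σ tᵢ·10^(Lᵢ/10) = 1.3·10^(93.2/10) + 5.4·10^(86.8/10) = 5.301e+09.
L_eq = 10·log₁₀(5.301e+09/6.7) = 88.98 dB(A).

89 dB(A)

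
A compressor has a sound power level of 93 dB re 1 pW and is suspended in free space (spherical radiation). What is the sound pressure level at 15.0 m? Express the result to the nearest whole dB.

The power spreads over a sphere of area 4π·r², so L_p = L_w − 10·log₁₀(4π·r²).
4π·r² = 2827 m², 10·log₁₀ of that is 34.514 dB.
L_p = 93 − 34.514 = 58.49 dB.

58 dB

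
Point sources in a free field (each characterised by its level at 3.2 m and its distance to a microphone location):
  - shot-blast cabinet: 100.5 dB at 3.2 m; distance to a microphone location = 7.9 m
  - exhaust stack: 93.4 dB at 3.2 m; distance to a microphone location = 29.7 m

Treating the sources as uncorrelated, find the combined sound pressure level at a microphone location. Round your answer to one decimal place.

First find each source's level at the receiver (point-source: −20·log₁₀(r/r_ref)), then combine on an intensity basis.
shot-blast cabinet: 100.5 − 20·log₁₀(7.9/3.2) = 100.5 − 7.85 = 92.65 dB.
exhaust stack: 93.4 − 20·log₁₀(29.7/3.2) = 93.4 − 19.35 = 74.05 dB.
Σ 10^(L/10) = 1.866e+09 → L_total = 10·log₁₀(1.866e+09) = 92.71 dB.

92.7 dB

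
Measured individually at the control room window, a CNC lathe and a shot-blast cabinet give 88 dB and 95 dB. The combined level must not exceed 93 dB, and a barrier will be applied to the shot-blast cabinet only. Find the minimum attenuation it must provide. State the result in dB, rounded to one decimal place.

3.7 dB

Everything except the shot-blast cabinet sums to 10^(88/10) = 6.310e+08 in linear terms, 88.00 dB.
The limit corresponds to 10^(93/10) = 1.995e+09; subtracting the fixed part leaves 1.364e+09 for the shot-blast cabinet, i.e. 91.35 dB.
So the shot-blast cabinet must be reduced from 95 to 91.35 dB: IL = 3.65 dB.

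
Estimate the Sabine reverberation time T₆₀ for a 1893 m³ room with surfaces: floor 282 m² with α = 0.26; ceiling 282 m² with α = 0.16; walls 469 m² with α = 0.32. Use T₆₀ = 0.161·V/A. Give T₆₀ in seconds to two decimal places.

1.14 s

Total absorption A = 282·0.26 + 282·0.16 + 469·0.32 = 268.52 m² sabins.
T₆₀ = 0.161 × 1893 / 268.52 = 1.135 s.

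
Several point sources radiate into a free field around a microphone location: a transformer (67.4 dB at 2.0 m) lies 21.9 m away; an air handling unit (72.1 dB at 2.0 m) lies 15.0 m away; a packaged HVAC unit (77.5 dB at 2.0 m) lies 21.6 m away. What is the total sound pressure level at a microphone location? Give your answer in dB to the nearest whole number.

59 dB

Propagate each source to the receiver with L = L_ref − 20·log₁₀(r/r_ref), then add intensities.
transformer: 67.4 − 20·log₁₀(21.9/2.0) = 67.4 − 20.79 = 46.61 dB.
air handling unit: 72.1 − 20·log₁₀(15.0/2.0) = 72.1 − 17.50 = 54.60 dB.
packaged HVAC unit: 77.5 − 20·log₁₀(21.6/2.0) = 77.5 − 20.67 = 56.83 dB.
Σ 10^(L/10) = 8.163e+05 → L_total = 10·log₁₀(8.163e+05) = 59.12 dB.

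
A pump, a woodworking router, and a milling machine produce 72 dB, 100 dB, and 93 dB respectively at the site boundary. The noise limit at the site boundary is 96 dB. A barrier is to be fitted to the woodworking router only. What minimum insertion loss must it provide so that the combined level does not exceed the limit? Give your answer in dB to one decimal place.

7.1 dB

Everything except the woodworking router sums to 10^(72/10) + 10^(93/10) = 2.011e+09 in linear terms, 93.03 dB.
To meet 96 dB overall, the treated woodworking router may contribute at most 10^(96/10) − 2.011e+09 = 1.970e+09, i.e. 92.94 dB.
So the woodworking router must be reduced from 100 to 92.94 dB: IL = 7.06 dB.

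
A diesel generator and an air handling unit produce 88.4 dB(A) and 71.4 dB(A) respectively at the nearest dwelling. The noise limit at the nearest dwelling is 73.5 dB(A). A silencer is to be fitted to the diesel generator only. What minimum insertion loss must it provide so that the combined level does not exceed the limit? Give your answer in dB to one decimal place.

19.1 dB

Fixed contribution from the other source: Σ 10^(L/10) = 10^(71.4/10) = 1.380e+07 (71.40 dB(A)).
To meet 73.5 dB(A) overall, the treated diesel generator may contribute at most 10^(73.5/10) − 1.380e+07 = 8.583e+06, i.e. 69.34 dB(A).
Required insertion loss = 88.4 − 69.34 = 19.06 dB.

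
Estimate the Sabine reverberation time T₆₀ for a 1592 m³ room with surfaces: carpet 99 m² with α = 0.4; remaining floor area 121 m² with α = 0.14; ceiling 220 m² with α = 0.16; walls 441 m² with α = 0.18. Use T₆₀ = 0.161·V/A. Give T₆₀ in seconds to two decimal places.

Summing Sᵢαᵢ: 99·0.4 + 121·0.14 + 220·0.16 + 441·0.18 = 171.12 m².
T₆₀ = 0.161 × 1592 / 171.12 = 1.498 s.

1.50 s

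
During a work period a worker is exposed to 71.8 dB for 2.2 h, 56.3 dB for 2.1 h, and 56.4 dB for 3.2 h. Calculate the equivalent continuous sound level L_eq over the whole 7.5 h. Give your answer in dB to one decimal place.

Weight each interval's intensity by its duration and average over T = 7.5 h:
Σ tᵢ·10^(Lᵢ/10) = 2.2·10^(71.8/10) + 2.1·10^(56.3/10) + 3.2·10^(56.4/10) = 3.559e+07.
L_eq = 10·log₁₀(3.559e+07/7.5) = 66.76 dB.

66.8 dB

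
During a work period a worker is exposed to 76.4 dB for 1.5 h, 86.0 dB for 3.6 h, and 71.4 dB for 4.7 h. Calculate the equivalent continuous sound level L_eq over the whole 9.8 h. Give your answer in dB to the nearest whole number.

Weight each interval's intensity by its duration and average over T = 9.8 h:
Σ tᵢ·10^(Lᵢ/10) = 1.5·10^(76.4/10) + 3.6·10^(86.0/10) + 4.7·10^(71.4/10) = 1.564e+09.
L_eq = 10·log₁₀(1.564e+09/9.8) = 82.03 dB.

82 dB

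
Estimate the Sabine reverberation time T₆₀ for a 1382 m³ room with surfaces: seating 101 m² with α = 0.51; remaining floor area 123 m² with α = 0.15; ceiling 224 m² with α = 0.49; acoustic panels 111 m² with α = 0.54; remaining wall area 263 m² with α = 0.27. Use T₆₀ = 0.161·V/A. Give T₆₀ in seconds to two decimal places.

0.72 s

Summing Sᵢαᵢ: 101·0.51 + 123·0.15 + 224·0.49 + 111·0.54 + 263·0.27 = 310.67 m².
T₆₀ = 0.161·V/A = 0.161·1382/310.67 = 0.716 s.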